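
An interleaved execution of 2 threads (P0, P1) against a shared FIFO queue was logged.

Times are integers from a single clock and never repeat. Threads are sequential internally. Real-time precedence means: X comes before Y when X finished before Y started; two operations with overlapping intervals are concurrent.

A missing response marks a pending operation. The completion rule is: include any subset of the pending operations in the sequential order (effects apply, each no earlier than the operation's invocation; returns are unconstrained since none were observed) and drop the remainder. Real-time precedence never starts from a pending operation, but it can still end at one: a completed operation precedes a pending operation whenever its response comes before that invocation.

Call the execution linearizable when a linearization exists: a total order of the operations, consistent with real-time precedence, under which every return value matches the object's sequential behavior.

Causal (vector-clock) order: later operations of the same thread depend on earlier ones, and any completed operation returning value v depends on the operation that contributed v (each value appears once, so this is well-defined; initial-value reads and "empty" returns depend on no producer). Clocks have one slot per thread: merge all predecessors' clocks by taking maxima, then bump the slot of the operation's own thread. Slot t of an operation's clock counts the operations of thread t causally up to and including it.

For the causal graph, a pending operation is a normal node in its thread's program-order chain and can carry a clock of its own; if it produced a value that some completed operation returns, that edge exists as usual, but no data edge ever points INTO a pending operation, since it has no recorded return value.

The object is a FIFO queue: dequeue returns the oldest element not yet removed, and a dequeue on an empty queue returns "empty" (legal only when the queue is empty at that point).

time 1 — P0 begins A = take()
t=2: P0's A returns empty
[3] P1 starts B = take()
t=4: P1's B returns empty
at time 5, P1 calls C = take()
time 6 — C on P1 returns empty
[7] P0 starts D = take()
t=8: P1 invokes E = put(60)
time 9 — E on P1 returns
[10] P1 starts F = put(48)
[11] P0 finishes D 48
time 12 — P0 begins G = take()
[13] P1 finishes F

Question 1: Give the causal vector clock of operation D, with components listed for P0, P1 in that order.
(2, 4)

root op B, invoked 3: fresh clock plus P1's own tick → (0, 1)
root op A, invoked 1: fresh clock plus P0's own tick → (1, 0)
C, invoked 5, takes VC(B)=(0, 1) under max, adds 1 for P1 → (0, 2)
E, invoked 8, takes VC(C)=(0, 2) under max, adds 1 for P1 → (0, 3)
F, invoked 10, takes VC(E)=(0, 3) under max, adds 1 for P1 → (0, 4)
D, invoked 7, takes VC(A)=(1, 0), VC(F)=(0, 4) under max, adds 1 for P0 → (2, 4)
G, invoked 12, takes VC(D)=(2, 4) under max, adds 1 for P0 → (3, 4)
target: VC(D) = (2, 4)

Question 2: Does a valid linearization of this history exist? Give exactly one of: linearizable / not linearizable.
not linearizable

cut after 10 events: linearizable; cut after 11 events (D responds, time 11): not linearizable
checked exhaustively: 2 real-time-consistent orders of 5 completed operations, zero legal FIFO queue replays
every completion of the 1 pending operation (F) was checked; none linearizes
take A, B, C, D, E (pending dropped): step 4 already fails, because D take() → 48 cannot occur there
take A, B, C, E, D (pending dropped): step 5 already fails, because D take() → 48 cannot occur there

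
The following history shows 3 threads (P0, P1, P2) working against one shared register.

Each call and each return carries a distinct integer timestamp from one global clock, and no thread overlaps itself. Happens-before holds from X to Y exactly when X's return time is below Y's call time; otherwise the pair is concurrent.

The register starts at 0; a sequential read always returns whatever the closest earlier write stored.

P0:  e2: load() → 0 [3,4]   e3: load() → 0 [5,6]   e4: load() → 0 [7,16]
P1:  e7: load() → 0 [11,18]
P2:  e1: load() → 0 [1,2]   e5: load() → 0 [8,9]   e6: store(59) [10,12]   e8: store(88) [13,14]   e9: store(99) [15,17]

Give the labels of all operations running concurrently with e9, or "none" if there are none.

e4, e7

concurrent with e9 ([15,17]): every op whose interval crosses 15..17
e1 [1,2]: before
e2 [3,4]: before
e3 [5,6]: before
e4 [7,16]: concurrent
e5 [8,9]: before
e6 [10,12]: before
e7 [11,18]: concurrent
e8 [13,14]: before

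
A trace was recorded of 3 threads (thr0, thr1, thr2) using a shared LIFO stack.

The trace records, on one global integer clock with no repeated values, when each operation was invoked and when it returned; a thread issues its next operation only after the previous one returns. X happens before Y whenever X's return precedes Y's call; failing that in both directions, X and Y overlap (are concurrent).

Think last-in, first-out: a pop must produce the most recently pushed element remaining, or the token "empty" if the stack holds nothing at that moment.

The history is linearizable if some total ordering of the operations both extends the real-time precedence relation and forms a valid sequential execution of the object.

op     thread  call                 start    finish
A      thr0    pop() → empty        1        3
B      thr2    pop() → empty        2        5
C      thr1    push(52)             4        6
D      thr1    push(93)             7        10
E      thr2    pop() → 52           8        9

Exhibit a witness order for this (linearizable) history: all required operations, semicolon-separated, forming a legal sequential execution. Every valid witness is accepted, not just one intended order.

A; B; C; E; D

after step 1 (A pop() → empty): stack <>
after step 2 (B pop() → empty): stack <>
after step 3 (C push(52)): stack <52>
after step 4 (E pop() → 52): stack <>
after step 5 (D push(93)): stack <93>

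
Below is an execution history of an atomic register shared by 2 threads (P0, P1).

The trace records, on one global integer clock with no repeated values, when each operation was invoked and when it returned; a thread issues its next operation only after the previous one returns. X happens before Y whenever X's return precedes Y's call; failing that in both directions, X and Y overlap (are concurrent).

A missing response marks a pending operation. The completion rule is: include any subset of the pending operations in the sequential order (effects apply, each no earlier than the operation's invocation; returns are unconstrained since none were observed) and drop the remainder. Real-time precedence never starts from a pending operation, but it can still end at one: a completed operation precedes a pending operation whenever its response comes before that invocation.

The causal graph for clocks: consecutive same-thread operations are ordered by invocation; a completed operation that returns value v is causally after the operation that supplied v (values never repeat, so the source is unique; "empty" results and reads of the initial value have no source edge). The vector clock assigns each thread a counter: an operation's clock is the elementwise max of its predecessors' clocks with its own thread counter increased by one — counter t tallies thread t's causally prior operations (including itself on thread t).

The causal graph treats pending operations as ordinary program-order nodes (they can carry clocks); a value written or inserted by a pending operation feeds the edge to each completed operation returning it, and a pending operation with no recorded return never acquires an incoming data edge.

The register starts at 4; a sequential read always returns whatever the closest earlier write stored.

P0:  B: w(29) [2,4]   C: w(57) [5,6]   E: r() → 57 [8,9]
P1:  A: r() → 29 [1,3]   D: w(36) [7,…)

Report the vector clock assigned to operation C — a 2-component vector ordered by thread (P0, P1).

(2, 0)

B, invoked 2, has no incoming edges; only P0's bump applies → (1, 0)
VC(A, invoked at 1): max of VC(B)=(1, 0), then +1 on thread P1 → (1, 1)
VC(C, invoked at 5): max of VC(B)=(1, 0), then +1 on thread P0 → (2, 0)
VC(D, invoked at 7): max of VC(A)=(1, 1), then +1 on thread P1 → (1, 2)
VC(E, invoked at 8): max of VC(C)=(2, 0), then +1 on thread P0 → (3, 0)
target: VC(C) = (2, 0)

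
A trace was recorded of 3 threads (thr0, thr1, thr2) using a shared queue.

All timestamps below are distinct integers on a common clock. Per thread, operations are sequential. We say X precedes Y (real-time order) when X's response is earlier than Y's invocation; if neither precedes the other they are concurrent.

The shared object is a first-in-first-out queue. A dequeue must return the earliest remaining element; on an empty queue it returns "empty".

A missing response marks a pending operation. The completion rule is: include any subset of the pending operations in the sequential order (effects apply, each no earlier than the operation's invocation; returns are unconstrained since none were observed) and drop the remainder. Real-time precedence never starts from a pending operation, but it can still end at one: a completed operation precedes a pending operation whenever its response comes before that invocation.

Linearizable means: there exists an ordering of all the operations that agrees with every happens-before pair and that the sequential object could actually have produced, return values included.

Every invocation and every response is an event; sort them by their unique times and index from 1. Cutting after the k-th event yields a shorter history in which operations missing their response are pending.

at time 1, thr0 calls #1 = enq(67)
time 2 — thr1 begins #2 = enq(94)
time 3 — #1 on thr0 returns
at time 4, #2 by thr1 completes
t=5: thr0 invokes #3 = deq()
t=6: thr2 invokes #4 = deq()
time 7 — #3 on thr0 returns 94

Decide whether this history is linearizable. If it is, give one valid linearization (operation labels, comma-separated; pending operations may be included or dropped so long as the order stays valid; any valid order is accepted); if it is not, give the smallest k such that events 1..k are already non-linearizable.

step 1: #1 enq(67) — queue <67>
step 2: #2 enq(94) — queue <67,94>
step 3: #4 deq() (pending, included) — queue <94>
step 4: #3 deq() → 94 — queue <>

linearizable — witness: #1, #2, #4, #3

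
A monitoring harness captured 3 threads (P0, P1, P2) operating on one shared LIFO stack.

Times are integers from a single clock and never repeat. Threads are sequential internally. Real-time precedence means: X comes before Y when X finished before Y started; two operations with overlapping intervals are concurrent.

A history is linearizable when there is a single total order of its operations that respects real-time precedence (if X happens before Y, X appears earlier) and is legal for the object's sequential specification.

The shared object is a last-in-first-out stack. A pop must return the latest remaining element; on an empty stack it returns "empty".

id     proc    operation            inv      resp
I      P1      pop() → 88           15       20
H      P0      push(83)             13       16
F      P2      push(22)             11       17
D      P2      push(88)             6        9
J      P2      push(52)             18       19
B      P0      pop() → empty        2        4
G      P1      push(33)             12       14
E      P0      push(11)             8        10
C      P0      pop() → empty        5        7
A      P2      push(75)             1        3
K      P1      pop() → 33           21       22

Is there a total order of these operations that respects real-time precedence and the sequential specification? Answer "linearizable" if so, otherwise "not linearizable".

not linearizable

cut after 6 events: linearizable; cut after 7 events (C responds, time 7): not linearizable
the 3 completed operations admit 2 real-time orders; each fails the LIFO stack replay
include/drop combinations of the 1 pending operation (D) were all tried; none helps
sample order A, B, C (pending dropped) stalls at step 2 — B pop() → empty has no legal effect
sample order B, A, C (pending dropped) stalls at step 3 — C pop() → empty has no legal effect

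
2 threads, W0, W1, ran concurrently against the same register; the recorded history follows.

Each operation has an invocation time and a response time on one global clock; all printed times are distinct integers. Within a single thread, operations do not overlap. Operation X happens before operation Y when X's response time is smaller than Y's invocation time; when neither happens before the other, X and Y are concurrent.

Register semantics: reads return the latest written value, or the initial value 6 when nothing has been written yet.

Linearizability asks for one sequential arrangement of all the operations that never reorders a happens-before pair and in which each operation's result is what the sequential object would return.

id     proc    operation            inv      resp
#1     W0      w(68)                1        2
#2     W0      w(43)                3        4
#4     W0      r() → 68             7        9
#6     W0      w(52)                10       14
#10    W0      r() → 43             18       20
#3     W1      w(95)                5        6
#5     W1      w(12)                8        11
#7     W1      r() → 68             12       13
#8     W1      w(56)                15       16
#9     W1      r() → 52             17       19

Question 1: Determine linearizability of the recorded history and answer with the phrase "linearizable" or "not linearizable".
cut after 8 events: linearizable; cut after 9 events (#4 responds, time 9): not linearizable
the completed operations (4 total) allow one real-time order; the register replay rejects it
including or dropping the 1 pending operation (#5) in any combination fails
one such order, #1, #2, #3, #4 (pending dropped), breaks at step 4 where #4 r() → 68 is illegal

not linearizable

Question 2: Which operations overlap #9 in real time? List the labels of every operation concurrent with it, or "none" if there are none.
#9 spans [17,19]: anything still running between times 17 and 19 counts as concurrent
#1 [1,2]: before
#2 [3,4]: before
#3 [5,6]: before
#4 [7,9]: before
#5 [8,11]: before
#6 [10,14]: before
#7 [12,13]: before
#8 [15,16]: before
#10 [18,20]: concurrent

#10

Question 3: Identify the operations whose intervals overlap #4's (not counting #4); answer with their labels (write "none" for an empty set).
overlap test against #4 [7,9]: concurrent iff the interval meets 7..9
#1 [1,2]: before
#2 [3,4]: before
#3 [5,6]: before
#5 [8,11]: concurrent
#6 [10,14]: after
#7 [12,13]: after
#8 [15,16]: after
#9 [17,19]: after
#10 [18,20]: after

#5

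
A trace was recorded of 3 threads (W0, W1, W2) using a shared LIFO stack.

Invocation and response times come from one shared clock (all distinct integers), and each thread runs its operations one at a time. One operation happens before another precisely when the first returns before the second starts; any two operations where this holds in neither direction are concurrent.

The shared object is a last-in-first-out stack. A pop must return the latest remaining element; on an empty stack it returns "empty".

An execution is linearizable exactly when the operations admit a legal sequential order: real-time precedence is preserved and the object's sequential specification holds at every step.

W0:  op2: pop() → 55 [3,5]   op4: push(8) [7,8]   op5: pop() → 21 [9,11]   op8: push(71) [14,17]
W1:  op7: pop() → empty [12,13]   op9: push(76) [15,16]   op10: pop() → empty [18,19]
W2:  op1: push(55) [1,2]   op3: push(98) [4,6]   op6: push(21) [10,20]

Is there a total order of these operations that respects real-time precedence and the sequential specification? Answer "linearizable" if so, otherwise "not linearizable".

prefix check: 1..12 passes, 1..13 fails once op7's time-13 response joins
no legal order exists: 2 real-time-consistent candidates over 6 completed LIFO stack operations, all rejected
completion choices over the 1 pending operation (op6) were checked; none helps
sample order op1, op2, op3, op4, op5, op7 (pending dropped) stalls at step 5 — op5 pop() → 21 has no legal effect
sample order op1, op3, op2, op4, op5, op7 (pending dropped) stalls at step 3 — op2 pop() → 55 has no legal effect

not linearizable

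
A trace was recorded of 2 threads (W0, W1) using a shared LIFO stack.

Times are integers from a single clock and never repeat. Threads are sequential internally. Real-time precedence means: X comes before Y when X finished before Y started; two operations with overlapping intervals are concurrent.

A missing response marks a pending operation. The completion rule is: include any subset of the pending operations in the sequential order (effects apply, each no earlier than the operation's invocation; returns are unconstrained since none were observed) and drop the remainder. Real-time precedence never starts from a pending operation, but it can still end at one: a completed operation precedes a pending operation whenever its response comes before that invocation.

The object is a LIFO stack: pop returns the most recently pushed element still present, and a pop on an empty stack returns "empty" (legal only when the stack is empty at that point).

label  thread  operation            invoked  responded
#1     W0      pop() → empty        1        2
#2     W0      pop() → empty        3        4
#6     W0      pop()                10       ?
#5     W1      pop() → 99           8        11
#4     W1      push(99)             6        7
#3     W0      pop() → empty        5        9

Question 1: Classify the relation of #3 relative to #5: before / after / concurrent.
#3 spans [5,9], #5 spans [8,11]
the intervals overlap in both directions

concurrent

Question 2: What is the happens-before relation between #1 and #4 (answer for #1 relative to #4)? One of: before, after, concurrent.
#1 spans [1,2], #4 spans [6,7]
resp(#1)=2 < inv(#4)=6

before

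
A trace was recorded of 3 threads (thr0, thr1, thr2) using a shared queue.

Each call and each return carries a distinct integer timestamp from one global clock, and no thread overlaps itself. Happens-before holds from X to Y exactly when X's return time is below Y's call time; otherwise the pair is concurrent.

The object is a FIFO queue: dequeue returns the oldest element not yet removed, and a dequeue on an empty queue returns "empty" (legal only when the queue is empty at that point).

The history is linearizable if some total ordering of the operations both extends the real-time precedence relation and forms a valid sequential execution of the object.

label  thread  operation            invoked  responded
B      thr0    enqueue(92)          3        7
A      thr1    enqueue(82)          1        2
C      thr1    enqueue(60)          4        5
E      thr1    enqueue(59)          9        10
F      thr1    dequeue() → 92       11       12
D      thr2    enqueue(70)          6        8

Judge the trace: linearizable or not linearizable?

the violation lands at event 12, F's response at time 12: events 1..11 linearize, events 1..12 do not
every one of the 3 real-time-consistent orders over 6 completed queue ops fails the sequential spec
for example A, B, C, D, E, F fails at step 6: F dequeue() → 92 is not legal there
for example A, C, B, D, E, F fails at step 6: F dequeue() → 92 is not legal there

not linearizable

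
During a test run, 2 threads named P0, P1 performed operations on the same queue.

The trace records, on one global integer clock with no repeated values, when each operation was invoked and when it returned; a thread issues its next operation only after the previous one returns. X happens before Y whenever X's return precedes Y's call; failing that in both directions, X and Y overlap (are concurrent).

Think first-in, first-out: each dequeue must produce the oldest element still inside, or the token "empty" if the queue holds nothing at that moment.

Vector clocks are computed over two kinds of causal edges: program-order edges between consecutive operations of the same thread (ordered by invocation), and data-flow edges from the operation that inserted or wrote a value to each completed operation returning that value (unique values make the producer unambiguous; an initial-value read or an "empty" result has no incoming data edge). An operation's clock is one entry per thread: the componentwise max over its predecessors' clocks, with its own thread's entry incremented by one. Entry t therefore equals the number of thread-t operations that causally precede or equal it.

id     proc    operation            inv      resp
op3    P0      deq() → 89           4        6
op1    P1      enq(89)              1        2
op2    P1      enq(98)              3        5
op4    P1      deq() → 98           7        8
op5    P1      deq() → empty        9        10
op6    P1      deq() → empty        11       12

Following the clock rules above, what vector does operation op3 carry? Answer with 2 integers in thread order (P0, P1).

op1, invoked 1, has no incoming edges; only P1's bump applies → (0, 1)
VC(op2, invoked at 3): max of VC(op1)=(0, 1), then +1 on thread P1 → (0, 2)
VC(op3, invoked at 4): max of VC(op1)=(0, 1), then +1 on thread P0 → (1, 1)
VC(op4, invoked at 7): max of VC(op2)=(0, 2), then +1 on thread P1 → (0, 3)
VC(op5, invoked at 9): max of VC(op4)=(0, 3), then +1 on thread P1 → (0, 4)
VC(op6, invoked at 11): max of VC(op5)=(0, 4), then +1 on thread P1 → (0, 5)
target: VC(op3) = (1, 1)

(1, 1)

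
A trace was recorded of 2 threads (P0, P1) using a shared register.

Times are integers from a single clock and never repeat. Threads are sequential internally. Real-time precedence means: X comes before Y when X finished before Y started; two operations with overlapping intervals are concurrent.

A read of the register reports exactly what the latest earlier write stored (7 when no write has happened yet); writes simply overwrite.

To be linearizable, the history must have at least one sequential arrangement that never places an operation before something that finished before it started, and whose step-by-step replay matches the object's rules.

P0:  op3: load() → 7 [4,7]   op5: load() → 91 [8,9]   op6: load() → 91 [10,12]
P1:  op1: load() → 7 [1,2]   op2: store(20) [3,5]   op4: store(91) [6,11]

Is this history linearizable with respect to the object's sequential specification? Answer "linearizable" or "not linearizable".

a witness: op1, op3, op2, op4, op5, op6
step 1: op1 load() → 7 — value 7
step 2: op3 load() → 7 — value 7
step 3: op2 store(20) — value 20
step 4: op4 store(91) — value 91
step 5: op5 load() → 91 — value 91
step 6: op6 load() → 91 — value 91

linearizable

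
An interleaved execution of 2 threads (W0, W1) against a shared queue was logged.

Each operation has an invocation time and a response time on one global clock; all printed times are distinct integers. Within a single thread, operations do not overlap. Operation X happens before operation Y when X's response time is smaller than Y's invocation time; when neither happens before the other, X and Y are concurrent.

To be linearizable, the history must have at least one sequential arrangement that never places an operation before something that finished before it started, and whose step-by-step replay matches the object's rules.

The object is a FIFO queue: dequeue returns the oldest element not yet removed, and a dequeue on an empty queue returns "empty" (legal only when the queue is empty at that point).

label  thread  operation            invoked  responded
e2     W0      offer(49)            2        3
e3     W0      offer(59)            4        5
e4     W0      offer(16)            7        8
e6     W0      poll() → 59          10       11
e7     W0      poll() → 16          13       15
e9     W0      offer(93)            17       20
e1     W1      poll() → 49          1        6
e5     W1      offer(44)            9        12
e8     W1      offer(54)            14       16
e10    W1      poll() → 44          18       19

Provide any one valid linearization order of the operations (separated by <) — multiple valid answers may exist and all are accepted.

after step 1 (e2 offer(49)): queue <49>
after step 2 (e1 poll() → 49): queue <>
after step 3 (e3 offer(59)): queue <59>
after step 4 (e4 offer(16)): queue <59,16>
after step 5 (e5 offer(44)): queue <59,16,44>
after step 6 (e6 poll() → 59): queue <16,44>
after step 7 (e7 poll() → 16): queue <44>
after step 8 (e8 offer(54)): queue <44,54>
after step 9 (e9 offer(93)): queue <44,54,93>
after step 10 (e10 poll() → 44): queue <54,93>

e2 < e1 < e3 < e4 < e5 < e6 < e7 < e8 < e9 < e10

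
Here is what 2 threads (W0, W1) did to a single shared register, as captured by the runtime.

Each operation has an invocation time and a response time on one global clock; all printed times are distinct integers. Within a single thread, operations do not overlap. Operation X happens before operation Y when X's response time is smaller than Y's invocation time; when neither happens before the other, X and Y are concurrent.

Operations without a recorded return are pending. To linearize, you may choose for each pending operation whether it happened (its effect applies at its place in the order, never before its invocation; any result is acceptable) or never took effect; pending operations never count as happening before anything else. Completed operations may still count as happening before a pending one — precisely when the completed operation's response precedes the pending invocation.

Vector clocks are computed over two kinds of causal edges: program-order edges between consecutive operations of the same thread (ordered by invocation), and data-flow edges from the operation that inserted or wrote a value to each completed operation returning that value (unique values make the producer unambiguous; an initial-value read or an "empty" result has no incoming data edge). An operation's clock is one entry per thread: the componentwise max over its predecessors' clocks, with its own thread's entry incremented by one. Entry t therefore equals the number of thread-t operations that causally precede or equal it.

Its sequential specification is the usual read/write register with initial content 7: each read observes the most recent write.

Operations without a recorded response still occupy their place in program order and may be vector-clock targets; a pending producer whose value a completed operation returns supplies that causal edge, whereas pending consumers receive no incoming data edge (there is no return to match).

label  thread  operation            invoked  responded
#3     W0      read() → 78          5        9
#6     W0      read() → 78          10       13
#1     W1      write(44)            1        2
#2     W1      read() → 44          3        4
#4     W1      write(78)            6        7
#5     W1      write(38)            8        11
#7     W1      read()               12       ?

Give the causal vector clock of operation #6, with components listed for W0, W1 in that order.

(2, 3)

no predecessors for #1 (invoked 1): W1 increments from zero → (0, 1)
merge at #2 (invoked 3): VC(#1)=(0, 1), own-thread bump on W1 → (0, 2)
merge at #4 (invoked 6): VC(#2)=(0, 2), own-thread bump on W1 → (0, 3)
merge at #5 (invoked 8): VC(#4)=(0, 3), own-thread bump on W1 → (0, 4)
merge at #3 (invoked 5): VC(#4)=(0, 3), own-thread bump on W0 → (1, 3)
merge at #7 (invoked 12): VC(#5)=(0, 4), own-thread bump on W1 → (0, 5)
merge at #6 (invoked 10): VC(#3)=(1, 3), VC(#4)=(0, 3), own-thread bump on W0 → (2, 3)
target: VC(#6) = (2, 3)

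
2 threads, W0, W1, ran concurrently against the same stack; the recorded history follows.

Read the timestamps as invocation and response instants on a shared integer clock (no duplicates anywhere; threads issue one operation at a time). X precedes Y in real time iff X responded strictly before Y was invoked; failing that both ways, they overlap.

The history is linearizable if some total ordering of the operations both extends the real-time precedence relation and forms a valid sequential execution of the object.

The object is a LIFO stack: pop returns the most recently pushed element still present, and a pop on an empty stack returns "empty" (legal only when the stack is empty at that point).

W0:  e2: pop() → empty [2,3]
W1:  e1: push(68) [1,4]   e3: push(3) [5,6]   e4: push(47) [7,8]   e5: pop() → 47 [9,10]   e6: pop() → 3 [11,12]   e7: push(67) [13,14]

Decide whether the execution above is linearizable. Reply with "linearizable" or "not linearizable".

a witness: e2, e1, e3, e4, e5, e6, e7
after step 1 (e2 pop() → empty): stack <>
after step 2 (e1 push(68)): stack <68>
after step 3 (e3 push(3)): stack <68,3>
after step 4 (e4 push(47)): stack <68,3,47>
after step 5 (e5 pop() → 47): stack <68,3>
after step 6 (e6 pop() → 3): stack <68>
after step 7 (e7 push(67)): stack <68,67>

linearizable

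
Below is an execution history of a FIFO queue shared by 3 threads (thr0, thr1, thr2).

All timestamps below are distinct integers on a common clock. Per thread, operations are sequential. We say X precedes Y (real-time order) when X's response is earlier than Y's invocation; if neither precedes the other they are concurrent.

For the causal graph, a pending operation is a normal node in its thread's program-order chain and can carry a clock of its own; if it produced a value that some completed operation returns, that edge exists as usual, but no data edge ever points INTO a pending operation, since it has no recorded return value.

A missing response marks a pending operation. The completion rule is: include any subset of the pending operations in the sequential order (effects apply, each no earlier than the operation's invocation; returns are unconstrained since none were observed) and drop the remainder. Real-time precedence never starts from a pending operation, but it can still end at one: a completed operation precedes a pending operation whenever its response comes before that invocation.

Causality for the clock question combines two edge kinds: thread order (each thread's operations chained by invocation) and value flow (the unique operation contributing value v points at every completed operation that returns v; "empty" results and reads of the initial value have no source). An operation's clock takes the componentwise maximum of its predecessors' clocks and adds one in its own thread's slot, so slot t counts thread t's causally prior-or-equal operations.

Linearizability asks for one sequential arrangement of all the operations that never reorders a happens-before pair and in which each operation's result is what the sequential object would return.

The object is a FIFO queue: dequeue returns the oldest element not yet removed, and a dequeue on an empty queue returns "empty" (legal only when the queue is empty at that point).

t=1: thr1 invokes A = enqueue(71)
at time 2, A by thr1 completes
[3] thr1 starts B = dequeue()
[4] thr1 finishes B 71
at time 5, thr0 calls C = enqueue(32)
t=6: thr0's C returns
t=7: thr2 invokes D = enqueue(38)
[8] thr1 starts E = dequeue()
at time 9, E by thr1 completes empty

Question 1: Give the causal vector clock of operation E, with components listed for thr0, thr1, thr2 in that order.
root op D, invoked 7: fresh clock plus thr2's own tick → (0, 0, 1)
root op A, invoked 1: fresh clock plus thr1's own tick → (0, 1, 0)
root op C, invoked 5: fresh clock plus thr0's own tick → (1, 0, 0)
merge at B (invoked 3): VC(A)=(0, 1, 0), own-thread bump on thr1 → (0, 2, 0)
merge at E (invoked 8): VC(B)=(0, 2, 0), own-thread bump on thr1 → (0, 3, 0)
target: VC(E) = (0, 3, 0)

(0, 3, 0)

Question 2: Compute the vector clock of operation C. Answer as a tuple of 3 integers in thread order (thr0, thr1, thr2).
VC(D, invoked at 7): no causal predecessors; +1 on thr2 → (0, 0, 1)
VC(A, invoked at 1): no causal predecessors; +1 on thr1 → (0, 1, 0)
VC(C, invoked at 5): no causal predecessors; +1 on thr0 → (1, 0, 0)
VC(B, invoked at 3): max of VC(A)=(0, 1, 0), then +1 on thread thr1 → (0, 2, 0)
VC(E, invoked at 8): max of VC(B)=(0, 2, 0), then +1 on thread thr1 → (0, 3, 0)
target: VC(C) = (1, 0, 0)

(1, 0, 0)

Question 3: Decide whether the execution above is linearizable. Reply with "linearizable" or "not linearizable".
cut after 8 events: linearizable; cut after 9 events (E responds, time 9): not linearizable
a single order respects real time; the 4 completed FIFO queue operations fail replay along it
no completion choice of the 1 pending operation (D) rescues it — every subset was tried
take A, B, C, E (pending dropped): step 4 already fails, because E dequeue() → empty cannot occur there

not linearizable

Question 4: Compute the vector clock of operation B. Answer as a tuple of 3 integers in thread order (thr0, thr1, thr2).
D, invoked 7, has no incoming edges; only thr2's bump applies → (0, 0, 1)
A, invoked 1, has no incoming edges; only thr1's bump applies → (0, 1, 0)
C, invoked 5, has no incoming edges; only thr0's bump applies → (1, 0, 0)
B, invoked 3, takes VC(A)=(0, 1, 0) under max, adds 1 for thr1 → (0, 2, 0)
E, invoked 8, takes VC(B)=(0, 2, 0) under max, adds 1 for thr1 → (0, 3, 0)
target: VC(B) = (0, 2, 0)

(0, 2, 0)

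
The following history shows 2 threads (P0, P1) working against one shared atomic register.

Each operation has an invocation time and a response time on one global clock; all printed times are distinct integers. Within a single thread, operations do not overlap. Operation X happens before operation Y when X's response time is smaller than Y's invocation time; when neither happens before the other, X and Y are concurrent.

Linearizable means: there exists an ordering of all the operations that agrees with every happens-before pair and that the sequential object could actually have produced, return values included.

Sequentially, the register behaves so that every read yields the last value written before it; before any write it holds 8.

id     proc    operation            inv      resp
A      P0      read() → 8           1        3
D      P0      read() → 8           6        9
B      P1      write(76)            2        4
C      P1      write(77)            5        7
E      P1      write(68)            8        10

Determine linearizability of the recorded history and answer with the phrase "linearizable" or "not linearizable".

not linearizable

cut after 8 events: linearizable; cut after 9 events (D responds, time 9): not linearizable
real-time-consistent orders of the 4 completed operations: 4 — all fail the atomic register replay
including or dropping the 1 pending operation (E) in any combination fails
one such order, A, B, C, D (pending dropped), breaks at step 4 where D read() → 8 is illegal
one such order, A, B, D, C (pending dropped), breaks at step 3 where D read() → 8 is illegal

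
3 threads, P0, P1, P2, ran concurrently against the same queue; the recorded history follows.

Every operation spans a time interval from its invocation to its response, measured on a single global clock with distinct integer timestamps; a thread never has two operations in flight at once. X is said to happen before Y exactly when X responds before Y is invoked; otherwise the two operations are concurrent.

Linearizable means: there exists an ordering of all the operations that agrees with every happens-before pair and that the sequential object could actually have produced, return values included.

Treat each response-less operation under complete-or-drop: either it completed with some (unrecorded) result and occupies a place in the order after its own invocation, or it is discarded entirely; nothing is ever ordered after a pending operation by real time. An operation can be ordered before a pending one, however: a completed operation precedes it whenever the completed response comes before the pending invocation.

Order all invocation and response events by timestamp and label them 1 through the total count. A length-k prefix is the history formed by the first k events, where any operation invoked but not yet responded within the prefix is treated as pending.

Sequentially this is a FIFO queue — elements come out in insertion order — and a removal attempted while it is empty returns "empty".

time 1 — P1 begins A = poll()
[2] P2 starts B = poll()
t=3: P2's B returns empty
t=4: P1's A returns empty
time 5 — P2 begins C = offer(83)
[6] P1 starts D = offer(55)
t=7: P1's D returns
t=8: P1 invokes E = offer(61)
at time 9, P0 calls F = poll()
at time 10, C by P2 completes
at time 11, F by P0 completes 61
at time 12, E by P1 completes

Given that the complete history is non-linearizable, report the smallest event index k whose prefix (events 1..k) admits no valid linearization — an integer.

one valid order for events 1..10 is A, B, C, D:
1. A poll() → empty, leaving queue <>
2. B poll() → empty, leaving queue <>
3. C offer(83), leaving queue <83>
4. D offer(55), leaving queue <83,55>
at event 11 (F's time-11 response) nothing linearizes any more
include/drop combinations of the 1 pending operation (E) were all tried; none helps
take A, B, C, D, F (pending dropped): step 5 already fails, because F poll() → 61 cannot occur there
take A, B, D, C, F (pending dropped): step 5 already fails, because F poll() → 61 cannot occur there

11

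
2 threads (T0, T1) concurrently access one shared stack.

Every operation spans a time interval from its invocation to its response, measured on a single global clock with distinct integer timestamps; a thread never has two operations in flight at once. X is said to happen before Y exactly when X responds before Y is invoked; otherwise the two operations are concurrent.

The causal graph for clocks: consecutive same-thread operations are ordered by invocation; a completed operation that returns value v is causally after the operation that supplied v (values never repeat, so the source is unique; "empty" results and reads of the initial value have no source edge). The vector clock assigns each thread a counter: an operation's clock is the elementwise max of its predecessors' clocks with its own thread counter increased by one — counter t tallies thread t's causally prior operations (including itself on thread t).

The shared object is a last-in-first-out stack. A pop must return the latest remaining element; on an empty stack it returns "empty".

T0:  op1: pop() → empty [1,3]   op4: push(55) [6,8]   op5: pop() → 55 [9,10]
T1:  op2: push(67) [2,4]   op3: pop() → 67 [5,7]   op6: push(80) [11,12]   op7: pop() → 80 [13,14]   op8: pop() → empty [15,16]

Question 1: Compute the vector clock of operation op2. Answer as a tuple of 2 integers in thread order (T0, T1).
op2, invoked 2, has no incoming edges; only T1's bump applies → (0, 1)
op1, invoked 1, has no incoming edges; only T0's bump applies → (1, 0)
op3 (invocation 5): componentwise max over VC(op2)=(0, 1), +1 at T1, giving (0, 2)
op4 (invocation 6): componentwise max over VC(op1)=(1, 0), +1 at T0, giving (2, 0)
op6 (invocation 11): componentwise max over VC(op3)=(0, 2), +1 at T1, giving (0, 3)
op5 (invocation 9): componentwise max over VC(op4)=(2, 0), +1 at T0, giving (3, 0)
op7 (invocation 13): componentwise max over VC(op6)=(0, 3), +1 at T1, giving (0, 4)
op8 (invocation 15): componentwise max over VC(op7)=(0, 4), +1 at T1, giving (0, 5)
target: VC(op2) = (0, 1)

(0, 1)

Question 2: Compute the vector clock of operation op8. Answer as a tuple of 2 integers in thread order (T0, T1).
no predecessors for op2 (invoked 2): T1 increments from zero → (0, 1)
no predecessors for op1 (invoked 1): T0 increments from zero → (1, 0)
from VC(op2)=(0, 1), op3 (invoked 5) maxes components and bumps T1 → (0, 2)
from VC(op1)=(1, 0), op4 (invoked 6) maxes components and bumps T0 → (2, 0)
from VC(op3)=(0, 2), op6 (invoked 11) maxes components and bumps T1 → (0, 3)
from VC(op4)=(2, 0), op5 (invoked 9) maxes components and bumps T0 → (3, 0)
from VC(op6)=(0, 3), op7 (invoked 13) maxes components and bumps T1 → (0, 4)
from VC(op7)=(0, 4), op8 (invoked 15) maxes components and bumps T1 → (0, 5)
target: VC(op8) = (0, 5)

(0, 5)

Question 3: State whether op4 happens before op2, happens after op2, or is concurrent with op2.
op4 spans [6,8], op2 spans [2,4]
resp(op2)=4 < inv(op4)=6

after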